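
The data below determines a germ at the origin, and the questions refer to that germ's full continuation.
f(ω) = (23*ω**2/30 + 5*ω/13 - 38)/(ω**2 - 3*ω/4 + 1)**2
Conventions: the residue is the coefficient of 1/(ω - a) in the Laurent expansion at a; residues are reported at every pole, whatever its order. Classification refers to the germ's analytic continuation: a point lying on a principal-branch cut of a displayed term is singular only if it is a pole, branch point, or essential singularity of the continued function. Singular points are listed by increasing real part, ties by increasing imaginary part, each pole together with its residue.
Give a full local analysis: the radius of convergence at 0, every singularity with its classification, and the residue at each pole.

Radius of convergence at 0: 1.
At (3/8) - ((1/8)*sqrt(55))*i: a pole of order 2; residue -((925744/589875)*sqrt(55))*i.
At (3/8) + ((1/8)*sqrt(55))*i: a pole of order 2; residue ((925744/589875)*sqrt(55))*i.

Denominator factor (ω**2 - 3*ω/4 + 1)^2: discriminant -55/16, complex-conjugate roots (3/8) + ((1/8)*sqrt(55))*i and (3/8) - ((1/8)*sqrt(55))*i; poles of order 2, moduli 1 and 1.
The radius of convergence is the smallest modulus among the singular points: 1.
The factor ω**2 - 3*ω/4 + 1 splits as (ω - a)(ω - a') with a = (3/8) - ((1/8)*sqrt(55))*i, a' = (3/8) + ((1/8)*sqrt(55))*i. At the order-2 pole a set g(ω) = (ω - a)^2*f(ω) = [23*ω**2/30 + 5*ω/13 - 38] / (ω - a')^2.
Order-2 pole: residue = g'(a); g'((3/8) - ((1/8)*sqrt(55))*i) = -((925744/589875)*sqrt(55))*i, so the residue is -((925744/589875)*sqrt(55))*i.
The factor ω**2 - 3*ω/4 + 1 splits as (ω - a)(ω - a') with a = (3/8) + ((1/8)*sqrt(55))*i, a' = (3/8) - ((1/8)*sqrt(55))*i. At the order-2 pole a set g(ω) = (ω - a)^2*f(ω) = [23*ω**2/30 + 5*ω/13 - 38] / (ω - a')^2.
Order-2 pole: residue = g'(a); g'((3/8) + ((1/8)*sqrt(55))*i) = ((925744/589875)*sqrt(55))*i, so the residue is ((925744/589875)*sqrt(55))*i.
List the singular points by increasing real part (a conjugate pair: the negative imaginary part first).


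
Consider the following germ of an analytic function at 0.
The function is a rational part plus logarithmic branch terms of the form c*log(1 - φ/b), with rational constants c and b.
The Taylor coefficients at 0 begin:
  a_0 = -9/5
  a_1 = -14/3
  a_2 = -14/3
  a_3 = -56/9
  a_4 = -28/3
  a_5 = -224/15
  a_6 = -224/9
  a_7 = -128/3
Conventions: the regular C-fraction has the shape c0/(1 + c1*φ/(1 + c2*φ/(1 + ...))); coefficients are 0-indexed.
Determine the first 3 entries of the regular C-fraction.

Taylor coefficients (read off): a_0 = -9/5, a_1 = -14/3, a_2 = -14/3.
c0 = a_0 = -9/5. Peel one level at a time: if S = 1 + c*φ/S' with S'(0) = 1, then c is the φ-coefficient of S and S' = c*φ/(S - 1).
S_1 = c0/f = 1 + (-70/27)*φ + (3010/729)*φ^2 + ...; c1 = -70/27.
S_2 = c1*φ/(S_1 - 1) = 1 + (43/27)*φ + ...; c2 = 43/27.

The regular C-fraction coefficients are [-9/5, -70/27, 43/27].


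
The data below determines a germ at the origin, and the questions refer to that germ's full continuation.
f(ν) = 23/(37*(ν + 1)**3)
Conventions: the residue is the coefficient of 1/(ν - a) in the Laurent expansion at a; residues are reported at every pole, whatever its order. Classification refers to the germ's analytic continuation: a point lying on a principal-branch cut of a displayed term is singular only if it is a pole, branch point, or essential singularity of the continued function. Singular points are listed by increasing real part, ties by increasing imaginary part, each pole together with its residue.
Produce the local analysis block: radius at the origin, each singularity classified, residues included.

Denominator factor (ν + 1)^3: pole of order 3 at -1, modulus 1.
The radius of convergence is the smallest modulus among the singular points: 1.
At the order-3 pole -1 set g(ν) = (ν - (-1))^3*f(ν) = 23/37.
Order-3 pole: residue = g''(a)/2; g''(-1) = 0, so the residue is 0.

Radius of convergence at 0: 1.
At -1: a pole of order 3; residue 0.


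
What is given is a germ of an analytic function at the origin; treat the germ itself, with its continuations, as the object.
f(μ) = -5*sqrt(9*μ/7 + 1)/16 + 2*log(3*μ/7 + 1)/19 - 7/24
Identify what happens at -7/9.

The point is an algebraic (square-root) branch point.

The term (-5/16)*sqrt(1 - μ/(-7/9)) has argument 1 - -7/9/(-7/9) = 0 at -7/9: a square-root (algebraic, two-sheeted) branch point; the remaining terms are analytic or single-valued there.


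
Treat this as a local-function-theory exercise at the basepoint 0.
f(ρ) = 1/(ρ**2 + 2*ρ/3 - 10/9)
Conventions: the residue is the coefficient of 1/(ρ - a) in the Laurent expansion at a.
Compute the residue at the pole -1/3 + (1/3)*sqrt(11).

The factor ρ**2 + 2*ρ/3 - 10/9 splits as (ρ - a)(ρ - a') with a = -1/3 + (1/3)*sqrt(11), a' = -1/3 - (1/3)*sqrt(11). At the order-1 pole a set g(ρ) = (ρ - a)*f(ρ) = [1] / (ρ - a').
Simple pole: residue = g(a) at a = -1/3 + (1/3)*sqrt(11), which is (3/22)*sqrt(11).

The residue is (3/22)*sqrt(11).


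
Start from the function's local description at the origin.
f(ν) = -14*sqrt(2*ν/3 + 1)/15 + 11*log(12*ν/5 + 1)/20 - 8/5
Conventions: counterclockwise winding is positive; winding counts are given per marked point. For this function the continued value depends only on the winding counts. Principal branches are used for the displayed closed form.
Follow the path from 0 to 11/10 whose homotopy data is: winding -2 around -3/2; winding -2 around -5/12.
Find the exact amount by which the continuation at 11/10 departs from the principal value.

Continued minus principal equals -(11/5)*pi*i.

The rational part is single-valued and drops out of the difference; each branch term changes only by its own monodromy.
(11/20)*log(1 - ν/(-5/12)): each positive loop around -5/12 adds 2*pi*i to the log, so winding -2 contributes (11/20)*(-2)*2*pi*i = -(11/5)*pi*i.
(-14/15)*sqrt(1 - ν/(-3/2)): winding -2 is even, the square root returns to the same sheet, contribution 0.
Summing the contributions at ν = 11/10 gives -(11/5)*pi*i.


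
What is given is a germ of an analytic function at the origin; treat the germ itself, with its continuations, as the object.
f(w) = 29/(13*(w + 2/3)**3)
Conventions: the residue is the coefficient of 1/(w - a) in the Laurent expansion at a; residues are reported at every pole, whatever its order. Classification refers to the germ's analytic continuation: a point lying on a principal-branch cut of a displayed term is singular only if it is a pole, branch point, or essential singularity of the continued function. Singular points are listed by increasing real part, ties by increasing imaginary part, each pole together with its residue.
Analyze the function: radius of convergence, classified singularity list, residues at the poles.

Radius of convergence at 0: 2/3.
At -2/3: a pole of order 3; residue 0.

Denominator factor (w + 2/3)^3: pole of order 3 at -2/3, modulus 2/3.
The radius of convergence is the smallest modulus among the singular points: 2/3.
At the order-3 pole -2/3 set g(w) = (w - (-2/3))^3*f(w) = 29/13.
Order-3 pole: residue = g''(a)/2; g''(-2/3) = 0, so the residue is 0.


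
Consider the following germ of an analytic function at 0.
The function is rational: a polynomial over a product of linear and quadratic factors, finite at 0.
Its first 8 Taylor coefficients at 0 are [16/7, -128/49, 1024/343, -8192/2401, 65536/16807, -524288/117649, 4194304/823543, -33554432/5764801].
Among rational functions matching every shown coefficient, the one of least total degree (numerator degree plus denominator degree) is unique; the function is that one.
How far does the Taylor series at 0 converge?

The radius of convergence is 7/8.

No rational of total degree below 1 reproduces all 8 coefficients; solving the [0/1] Pade equations on them gives f(ξ) = 2/(ξ + 7/8), whose expansion matches every shown term.
Denominator factor (ξ + 7/8): pole of order 1 at -7/8, modulus 7/8.
The radius of convergence is the smallest modulus among the singular points: 7/8.


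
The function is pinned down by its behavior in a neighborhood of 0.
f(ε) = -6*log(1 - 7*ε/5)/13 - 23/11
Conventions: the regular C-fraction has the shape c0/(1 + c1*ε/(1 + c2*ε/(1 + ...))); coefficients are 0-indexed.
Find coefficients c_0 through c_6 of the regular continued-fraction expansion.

Taylor coefficients (expand at 0): a_0 = -23/11, a_1 = 42/65, a_2 = 147/325, a_3 = 686/1625, a_4 = 7203/16250, a_5 = 100842/203125, a_6 = 117649/203125.
c0 = a_0 = -23/11. Peel one level at a time: if S = 1 + c*ε/S' with S'(0) = 1, then c is the ε-coefficient of S and S' = c*ε/(S - 1).
S_1 = c0/f = 1 + (462/1495)*ε + (696927/2235025)*ε^2 + ...; c1 = 462/1495.
S_2 = c1*ε/(S_1 - 1) = 1 + (-3017/2990)*ε + (-49/300)*ε^2 + ...; c2 = -3017/2990.
S_3 = c2*ε/(S_2 - 1) = 1 + (-2093/12930)*ε + (-7281547/83592450)*ε^2 + ...; c3 = -2093/12930.
S_4 = c3*ε/(S_3 - 1) = 1 + (-3479/6465)*ε + (-49/375)*ε^2 + ...; c4 = -3479/6465.
S_5 = c4*ε/(S_4 - 1) = 1 + (-431/1775)*ε + (-699513/6301250)*ε^2 + ...; c5 = -431/1775.
S_6 = c5*ε/(S_5 - 1) = 1 + (-1623/3550)*ε + ...; c6 = -1623/3550.

The regular C-fraction coefficients are [-23/11, 462/1495, -3017/2990, -2093/12930, -3479/6465, -431/1775, -1623/3550].


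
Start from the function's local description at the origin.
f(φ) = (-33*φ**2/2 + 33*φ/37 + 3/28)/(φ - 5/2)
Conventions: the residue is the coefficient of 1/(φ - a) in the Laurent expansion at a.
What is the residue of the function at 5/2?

At the order-1 pole 5/2 set g(φ) = (φ - (5/2))*f(φ) = -33*φ**2/2 + 33*φ/37 + 3/28.
Simple pole: residue = g(a) at a = 5/2, which is -208833/2072.

The residue is -208833/2072.


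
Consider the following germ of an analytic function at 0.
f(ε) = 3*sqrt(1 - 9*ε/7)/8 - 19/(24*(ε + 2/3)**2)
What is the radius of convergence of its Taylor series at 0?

Denominator factor (ε + 2/3)^2: pole of order 2 at -2/3, modulus 2/3.
Branch term (3/8)*sqrt(1 - ε/(7/9)): its argument vanishes at ε = 7/9, a square-root branch point, modulus 7/9.
The radius of convergence is the smallest modulus among the singular points: 2/3.

The radius of convergence is 2/3.


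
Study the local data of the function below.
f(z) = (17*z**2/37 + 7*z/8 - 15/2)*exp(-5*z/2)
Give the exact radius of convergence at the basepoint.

The radius of convergence is infinite.

The factor exp(-5*z/2) is entire and contributes no finite singular point.
The polynomial part has no poles.
No finite singular points: the Taylor series at 0 converges everywhere.


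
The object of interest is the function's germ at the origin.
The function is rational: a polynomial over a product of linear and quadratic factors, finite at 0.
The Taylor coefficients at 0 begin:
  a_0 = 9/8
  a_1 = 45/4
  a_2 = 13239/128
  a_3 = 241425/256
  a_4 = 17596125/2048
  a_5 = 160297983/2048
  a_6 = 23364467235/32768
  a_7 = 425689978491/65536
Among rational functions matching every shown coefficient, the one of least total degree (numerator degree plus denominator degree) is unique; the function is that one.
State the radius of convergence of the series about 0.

The radius of convergence is -9/2 + (1/2)*sqrt(85).

No rational of total degree below 5 reproduces all 8 coefficients; solving the [1/4] Pade equations on them gives f(ω) = (ω - 2)/((ω - 4/3)**2*(ω**2 + 9*ω - 1)), whose expansion matches every shown term.
Denominator factor (ω - 4/3)^2: pole of order 2 at 4/3, modulus 4/3.
Denominator factor (ω**2 + 9*ω - 1): discriminant 85, real irrational roots -9/2 + (1/2)*sqrt(85) and -9/2 - (1/2)*sqrt(85); poles of order 1, moduli -9/2 + (1/2)*sqrt(85) and 9/2 + (1/2)*sqrt(85).
The radius of convergence is the smallest modulus among the singular points: -9/2 + (1/2)*sqrt(85).


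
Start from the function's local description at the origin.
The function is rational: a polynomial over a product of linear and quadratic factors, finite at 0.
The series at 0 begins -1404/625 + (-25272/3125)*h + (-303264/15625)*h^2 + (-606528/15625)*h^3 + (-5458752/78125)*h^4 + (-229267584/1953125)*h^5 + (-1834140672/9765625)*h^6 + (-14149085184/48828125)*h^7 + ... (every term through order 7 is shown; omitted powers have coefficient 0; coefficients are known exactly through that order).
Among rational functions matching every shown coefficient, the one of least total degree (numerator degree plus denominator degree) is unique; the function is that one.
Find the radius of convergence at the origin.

The radius of convergence is 5/6.

No rational of total degree below 3 reproduces all 8 coefficients; solving the [0/3] Pade equations on them gives f(h) = 13/(10*(h - 5/6)**3), whose expansion matches every shown term.
Denominator factor (h - 5/6)^3: pole of order 3 at 5/6, modulus 5/6.
The radius of convergence is the smallest modulus among the singular points: 5/6.


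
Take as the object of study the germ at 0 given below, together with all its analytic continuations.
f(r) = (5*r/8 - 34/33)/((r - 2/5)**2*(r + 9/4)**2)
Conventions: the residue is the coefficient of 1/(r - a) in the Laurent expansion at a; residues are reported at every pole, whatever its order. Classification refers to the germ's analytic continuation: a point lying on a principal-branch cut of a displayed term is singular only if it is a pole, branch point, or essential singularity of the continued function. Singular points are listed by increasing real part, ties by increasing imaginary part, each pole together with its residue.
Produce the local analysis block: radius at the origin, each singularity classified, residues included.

Radius of convergence at 0: 2/5.
At -9/4: a pole of order 2; residue -849250/4912941.
At 2/5: a pole of order 2; residue 849250/4912941.

Denominator factor (r + 9/4)^2: pole of order 2 at -9/4, modulus 9/4.
Denominator factor (r - 2/5)^2: pole of order 2 at 2/5, modulus 2/5.
The radius of convergence is the smallest modulus among the singular points: 2/5.
At the order-2 pole -9/4 set g(r) = (r - (-9/4))^2*f(r) = (5*r/8 - 34/33)/(r - 2/5)**2.
Order-2 pole: residue = g'(a); g'(-9/4) = -849250/4912941, so the residue is -849250/4912941.
At the order-2 pole 2/5 set g(r) = (r - (2/5))^2*f(r) = (5*r/8 - 34/33)/(r + 9/4)**2.
Order-2 pole: residue = g'(a); g'(2/5) = 849250/4912941, so the residue is 849250/4912941.
List the singular points by increasing real part (a conjugate pair: the negative imaginary part first).


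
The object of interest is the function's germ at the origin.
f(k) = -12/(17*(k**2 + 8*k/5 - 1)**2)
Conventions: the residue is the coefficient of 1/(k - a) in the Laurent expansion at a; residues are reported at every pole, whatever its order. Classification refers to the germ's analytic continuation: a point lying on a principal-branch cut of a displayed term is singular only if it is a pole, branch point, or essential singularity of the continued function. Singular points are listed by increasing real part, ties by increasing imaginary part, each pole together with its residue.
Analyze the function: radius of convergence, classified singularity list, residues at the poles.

Denominator factor (k**2 + 8*k/5 - 1)^2: discriminant 164/25, real irrational roots -4/5 + (1/5)*sqrt(41) and -4/5 - (1/5)*sqrt(41); poles of order 2, moduli -4/5 + (1/5)*sqrt(41) and 4/5 + (1/5)*sqrt(41).
The radius of convergence is the smallest modulus among the singular points: -4/5 + (1/5)*sqrt(41).
The factor k**2 + 8*k/5 - 1 splits as (k - a)(k - a') with a = -4/5 - (1/5)*sqrt(41), a' = -4/5 + (1/5)*sqrt(41). At the order-2 pole a set g(k) = (k - a)^2*f(k) = [-12/17] / (k - a')^2.
Order-2 pole: residue = g'(a); g'(-4/5 - (1/5)*sqrt(41)) = -(375/28577)*sqrt(41), so the residue is -(375/28577)*sqrt(41).
The factor k**2 + 8*k/5 - 1 splits as (k - a)(k - a') with a = -4/5 + (1/5)*sqrt(41), a' = -4/5 - (1/5)*sqrt(41). At the order-2 pole a set g(k) = (k - a)^2*f(k) = [-12/17] / (k - a')^2.
Order-2 pole: residue = g'(a); g'(-4/5 + (1/5)*sqrt(41)) = (375/28577)*sqrt(41), so the residue is (375/28577)*sqrt(41).
List the singular points by increasing real part (a conjugate pair: the negative imaginary part first).

Radius of convergence at 0: -4/5 + (1/5)*sqrt(41).
At -4/5 - (1/5)*sqrt(41): a pole of order 2; residue -(375/28577)*sqrt(41).
At -4/5 + (1/5)*sqrt(41): a pole of order 2; residue (375/28577)*sqrt(41).


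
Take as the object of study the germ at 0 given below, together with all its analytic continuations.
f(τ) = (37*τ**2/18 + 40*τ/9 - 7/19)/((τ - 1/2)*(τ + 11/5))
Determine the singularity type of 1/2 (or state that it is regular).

The denominator factor τ - 1/2 vanishes at 1/2 and appears to the power 1; the numerator there equals 3239/1368, nonzero, and no other factor vanishes.
Hence a pole whose order is the multiplicity, 1.

The point is a pole of order 1.


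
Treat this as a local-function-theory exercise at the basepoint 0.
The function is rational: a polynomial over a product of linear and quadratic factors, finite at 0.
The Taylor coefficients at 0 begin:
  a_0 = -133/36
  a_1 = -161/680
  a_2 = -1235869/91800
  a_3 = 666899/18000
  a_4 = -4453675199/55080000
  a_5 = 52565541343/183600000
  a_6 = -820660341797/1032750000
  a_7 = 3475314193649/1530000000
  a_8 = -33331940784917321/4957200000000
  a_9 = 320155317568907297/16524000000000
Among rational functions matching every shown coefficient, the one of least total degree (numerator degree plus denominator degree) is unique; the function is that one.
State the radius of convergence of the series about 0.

No rational of total degree below 8 reproduces all 10 coefficients; solving the [2/6] Pade equations on them gives f(v) = (v**2/7 - 10*v/17 + 19/27)/((v**2 - v + 2/3)**2*(v**2 - 9*v/10 - 3/7)), whose expansion matches every shown term.
Denominator factor (v**2 - v + 2/3)^2: discriminant -5/3, complex-conjugate roots (1/2) + ((1/6)*sqrt(15))*i and (1/2) - ((1/6)*sqrt(15))*i; poles of order 2, moduli (1/3)*sqrt(6) and (1/3)*sqrt(6).
Denominator factor (v**2 - 9*v/10 - 3/7): discriminant 1767/700, real irrational roots 9/20 + (1/140)*sqrt(12369) and 9/20 - (1/140)*sqrt(12369); poles of order 1, moduli 9/20 + (1/140)*sqrt(12369) and -9/20 + (1/140)*sqrt(12369).
The radius of convergence is the smallest modulus among the singular points: -9/20 + (1/140)*sqrt(12369).

The radius of convergence is -9/20 + (1/140)*sqrt(12369).


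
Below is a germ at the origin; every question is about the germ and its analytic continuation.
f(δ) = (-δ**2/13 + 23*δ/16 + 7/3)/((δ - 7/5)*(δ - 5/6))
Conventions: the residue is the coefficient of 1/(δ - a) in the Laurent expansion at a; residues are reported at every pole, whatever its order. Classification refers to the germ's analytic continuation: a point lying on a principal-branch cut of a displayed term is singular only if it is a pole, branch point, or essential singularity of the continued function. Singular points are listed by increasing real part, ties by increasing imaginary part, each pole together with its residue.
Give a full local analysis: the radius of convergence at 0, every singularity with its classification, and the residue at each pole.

Radius of convergence at 0: 5/6.
At 5/6: a pole of order 1; residue -65105/10608.
At 7/5: a pole of order 1; residue 65443/8840.

Denominator factor (δ - 5/6): pole of order 1 at 5/6, modulus 5/6.
Denominator factor (δ - 7/5): pole of order 1 at 7/5, modulus 7/5.
The radius of convergence is the smallest modulus among the singular points: 5/6.
At the order-1 pole 5/6 set g(δ) = (δ - (5/6))*f(δ) = (-δ**2/13 + 23*δ/16 + 7/3)/(δ - 7/5).
Simple pole: residue = g(a) at a = 5/6, which is -65105/10608.
At the order-1 pole 7/5 set g(δ) = (δ - (7/5))*f(δ) = (-δ**2/13 + 23*δ/16 + 7/3)/(δ - 5/6).
Simple pole: residue = g(a) at a = 7/5, which is 65443/8840.
List the singular points by increasing real part (a conjugate pair: the negative imaginary part first).


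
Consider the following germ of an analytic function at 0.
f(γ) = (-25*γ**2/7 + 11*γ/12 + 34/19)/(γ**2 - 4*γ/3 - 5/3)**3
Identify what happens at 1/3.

The point is a regular point.

Denominator factors: γ**2 - 4*γ/3 - 5/3 = -2 at γ = 1/3 — none vanishes.
So the germ continues analytically to 1/3.


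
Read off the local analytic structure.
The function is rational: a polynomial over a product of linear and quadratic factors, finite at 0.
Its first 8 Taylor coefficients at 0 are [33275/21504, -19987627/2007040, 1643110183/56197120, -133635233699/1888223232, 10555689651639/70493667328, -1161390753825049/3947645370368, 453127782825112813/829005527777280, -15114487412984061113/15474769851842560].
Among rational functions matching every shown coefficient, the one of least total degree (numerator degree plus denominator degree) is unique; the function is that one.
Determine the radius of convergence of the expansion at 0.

The radius of convergence is 8/11.

No rational of total degree below 5 reproduces all 8 coefficients; solving the [1/4] Pade equations on them gives f(v) = (11*v/5 - 25/36)/((v - 7/6)*(v + 8/11)**3), whose expansion matches every shown term.
Denominator factor (v + 8/11)^3: pole of order 3 at -8/11, modulus 8/11.
Denominator factor (v - 7/6): pole of order 1 at 7/6, modulus 7/6.
The radius of convergence is the smallest modulus among the singular points: 8/11.


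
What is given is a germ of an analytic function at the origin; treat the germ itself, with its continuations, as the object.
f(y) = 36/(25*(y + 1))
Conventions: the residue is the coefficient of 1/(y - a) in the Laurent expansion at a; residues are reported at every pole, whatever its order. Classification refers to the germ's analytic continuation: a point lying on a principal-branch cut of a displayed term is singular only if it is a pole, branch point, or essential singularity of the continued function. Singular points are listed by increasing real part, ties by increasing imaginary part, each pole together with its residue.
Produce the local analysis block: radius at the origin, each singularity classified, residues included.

Radius of convergence at 0: 1.
At -1: a pole of order 1; residue 36/25.

Denominator factor (y + 1): pole of order 1 at -1, modulus 1.
The radius of convergence is the smallest modulus among the singular points: 1.
At the order-1 pole -1 set g(y) = (y - (-1))*f(y) = 36/25.
Simple pole: residue = g(a) at a = -1, which is 36/25.


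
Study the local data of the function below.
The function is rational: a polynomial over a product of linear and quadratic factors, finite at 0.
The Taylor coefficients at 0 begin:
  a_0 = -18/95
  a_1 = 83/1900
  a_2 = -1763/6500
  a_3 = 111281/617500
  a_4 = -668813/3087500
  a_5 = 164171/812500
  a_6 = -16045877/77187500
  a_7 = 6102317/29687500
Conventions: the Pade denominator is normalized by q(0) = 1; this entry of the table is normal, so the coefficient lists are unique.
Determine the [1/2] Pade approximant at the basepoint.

The Pade approximant has numerator coefficients [-18/95, -9681989/232222700]; denominator coefficients [1, 5231981/11611135, -200395362/150944755].

Taylor coefficients needed (read off): a_0 = -18/95, a_1 = 83/1900, a_2 = -1763/6500, a_3 = 111281/617500.
Write the denominator as Q(φ) = 1 + q1*φ + q2*φ^2. Requiring Q*f - P = O(φ^4) with deg P <= 1 kills the coefficients of φ^2..φ^3 in Q*f:
  φ^2: a_2 + q1*a_1 + q2*a_0 = 0, i.e. -1763/6500 + (83/1900)*q1 + (-18/95)*q2 = 0.
  φ^3: a_3 + q1*a_2 + q2*a_1 = 0, i.e. 111281/617500 + (-1763/6500)*q1 + (83/1900)*q2 = 0.
Solving this linear system: q1 = 5231981/11611135, q2 = -200395362/150944755.
The numerator is Q*f truncated at degree 1: P0 = a_0 = -18/95; P1 = a_1 + q1*a_0 = -9681989/232222700.


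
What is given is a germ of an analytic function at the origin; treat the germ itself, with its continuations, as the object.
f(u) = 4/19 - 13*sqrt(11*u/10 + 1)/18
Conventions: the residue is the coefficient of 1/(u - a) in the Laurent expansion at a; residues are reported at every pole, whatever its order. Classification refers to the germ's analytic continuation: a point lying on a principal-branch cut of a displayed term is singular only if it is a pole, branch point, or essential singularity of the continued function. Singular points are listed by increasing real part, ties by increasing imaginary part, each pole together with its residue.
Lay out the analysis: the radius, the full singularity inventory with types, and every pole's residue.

Radius of convergence at 0: 10/11.
At -10/11: an algebraic (square-root) branch point.

Branch term (-13/18)*sqrt(1 - u/(-10/11)): its argument vanishes at u = -10/11, a square-root branch point, modulus 10/11.
The radius of convergence is the smallest modulus among the singular points: 10/11.


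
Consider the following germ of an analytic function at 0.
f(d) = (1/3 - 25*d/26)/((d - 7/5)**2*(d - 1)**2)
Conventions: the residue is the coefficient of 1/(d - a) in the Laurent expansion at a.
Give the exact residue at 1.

The residue is -1000/39.

At the order-2 pole 1 set g(d) = (d - (1))^2*f(d) = (1/3 - 25*d/26)/(d - 7/5)**2.
Order-2 pole: residue = g'(a); g'(1) = -1000/39, so the residue is -1000/39.


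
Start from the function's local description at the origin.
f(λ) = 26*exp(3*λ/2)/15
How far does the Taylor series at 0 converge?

The radius of convergence is infinite.

The factor exp(3*λ/2) is entire and contributes no finite singular point.
The polynomial part has no poles.
No finite singular points: the Taylor series at 0 converges everywhere.


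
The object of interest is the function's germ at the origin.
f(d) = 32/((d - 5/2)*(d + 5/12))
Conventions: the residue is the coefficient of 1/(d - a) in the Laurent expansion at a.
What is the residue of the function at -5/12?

At the order-1 pole -5/12 set g(d) = (d - (-5/12))*f(d) = 32/(d - 5/2).
Simple pole: residue = g(a) at a = -5/12, which is -384/35.

The residue is -384/35.


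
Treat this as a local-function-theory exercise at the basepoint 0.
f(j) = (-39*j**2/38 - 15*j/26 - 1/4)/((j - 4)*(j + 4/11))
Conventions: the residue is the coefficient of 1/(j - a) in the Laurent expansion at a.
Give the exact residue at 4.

At the order-1 pole 4 set g(j) = (j - (4))*f(j) = (-39*j**2/38 - 15*j/26 - 1/4)/(j + 4/11).
Simple pole: residue = g(a) at a = 4, which is -206261/47424.

The residue is -206261/47424.


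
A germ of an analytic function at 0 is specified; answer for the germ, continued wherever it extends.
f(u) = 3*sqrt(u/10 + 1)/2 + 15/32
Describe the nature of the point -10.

The point is an algebraic (square-root) branch point.

The term (3/2)*sqrt(1 - u/(-10)) has argument 1 - -10/(-10) = 0 at -10: a square-root (algebraic, two-sheeted) branch point; the remaining terms are analytic or single-valued there.


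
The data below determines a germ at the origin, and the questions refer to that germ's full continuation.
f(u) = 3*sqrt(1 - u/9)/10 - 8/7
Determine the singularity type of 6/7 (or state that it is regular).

There is no denominator, hence no pole anywhere.
Branch term sqrt(1 - u/(9)): argument at 6/7 is 19/21, nonzero, so 6/7 is not its branch point (a point on a principal cut is still regular for the continued germ).
So the germ continues analytically to 6/7.

The point is a regular point.


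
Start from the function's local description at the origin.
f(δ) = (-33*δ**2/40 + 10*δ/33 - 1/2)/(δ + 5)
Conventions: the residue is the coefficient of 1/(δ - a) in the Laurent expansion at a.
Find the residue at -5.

At the order-1 pole -5 set g(δ) = (δ - (-5))*f(δ) = -33*δ**2/40 + 10*δ/33 - 1/2.
Simple pole: residue = g(a) at a = -5, which is -5977/264.

The residue is -5977/264.


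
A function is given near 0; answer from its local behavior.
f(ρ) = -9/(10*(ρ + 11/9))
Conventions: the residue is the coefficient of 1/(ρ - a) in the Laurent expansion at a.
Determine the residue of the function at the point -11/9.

At the order-1 pole -11/9 set g(ρ) = (ρ - (-11/9))*f(ρ) = -9/10.
Simple pole: residue = g(a) at a = -11/9, which is -9/10.

The residue is -9/10.


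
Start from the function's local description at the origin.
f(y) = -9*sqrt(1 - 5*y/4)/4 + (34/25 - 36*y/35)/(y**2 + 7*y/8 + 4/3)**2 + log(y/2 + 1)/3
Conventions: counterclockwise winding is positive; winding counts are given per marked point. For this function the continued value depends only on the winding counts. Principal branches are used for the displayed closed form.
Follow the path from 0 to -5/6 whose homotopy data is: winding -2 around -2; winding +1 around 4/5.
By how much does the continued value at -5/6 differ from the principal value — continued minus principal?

Continued minus principal equals ((21/8)*sqrt(6)) - ((4/3)*pi)*i.

The rational part is single-valued and drops out of the difference; each branch term changes only by its own monodromy.
(-9/4)*sqrt(1 - y/(4/5)): winding +1 is odd, the square root flips sign, contributing -2*(-9/4)*sqrt(1 - (-5/6)/(4/5)) = -2*(-9/4)*sqrt(49/24) = (21/8)*sqrt(6).
(1/3)*log(1 - y/(-2)): each positive loop around -2 adds 2*pi*i to the log, so winding -2 contributes (1/3)*(-2)*2*pi*i = -(4/3)*pi*i.
Summing the contributions at y = -5/6 gives ((21/8)*sqrt(6)) - ((4/3)*pi)*i.


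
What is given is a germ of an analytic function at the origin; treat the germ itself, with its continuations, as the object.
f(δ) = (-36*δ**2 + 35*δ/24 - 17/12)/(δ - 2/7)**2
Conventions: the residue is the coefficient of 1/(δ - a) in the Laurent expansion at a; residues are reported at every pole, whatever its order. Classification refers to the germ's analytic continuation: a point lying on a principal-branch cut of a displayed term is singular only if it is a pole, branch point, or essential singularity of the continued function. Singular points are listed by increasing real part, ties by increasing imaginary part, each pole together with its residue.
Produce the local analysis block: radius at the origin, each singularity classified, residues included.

Radius of convergence at 0: 2/7.
At 2/7: a pole of order 2; residue -3211/168.

Denominator factor (δ - 2/7)^2: pole of order 2 at 2/7, modulus 2/7.
The radius of convergence is the smallest modulus among the singular points: 2/7.
At the order-2 pole 2/7 set g(δ) = (δ - (2/7))^2*f(δ) = -36*δ**2 + 35*δ/24 - 17/12.
Order-2 pole: residue = g'(a); g'(2/7) = -3211/168, so the residue is -3211/168.


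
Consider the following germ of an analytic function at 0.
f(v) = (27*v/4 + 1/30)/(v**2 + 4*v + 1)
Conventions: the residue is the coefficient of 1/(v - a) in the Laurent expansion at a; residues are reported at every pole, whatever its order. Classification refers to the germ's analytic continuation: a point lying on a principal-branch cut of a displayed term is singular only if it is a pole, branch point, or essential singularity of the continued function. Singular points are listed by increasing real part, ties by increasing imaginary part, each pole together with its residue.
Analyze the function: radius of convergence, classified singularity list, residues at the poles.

Radius of convergence at 0: 2 - sqrt(3).
At -2 - sqrt(3): a pole of order 1; residue 27/8 + (101/45)*sqrt(3).
At -2 + sqrt(3): a pole of order 1; residue 27/8 - (101/45)*sqrt(3).

Denominator factor (v**2 + 4*v + 1): discriminant 12, real irrational roots -2 + sqrt(3) and -2 - sqrt(3); poles of order 1, moduli 2 - sqrt(3) and 2 + sqrt(3).
The radius of convergence is the smallest modulus among the singular points: 2 - sqrt(3).
The factor v**2 + 4*v + 1 splits as (v - a)(v - a') with a = -2 - sqrt(3), a' = -2 + sqrt(3). At the order-1 pole a set g(v) = (v - a)*f(v) = [27*v/4 + 1/30] / (v - a').
Simple pole: residue = g(a) at a = -2 - sqrt(3), which is 27/8 + (101/45)*sqrt(3).
The factor v**2 + 4*v + 1 splits as (v - a)(v - a') with a = -2 + sqrt(3), a' = -2 - sqrt(3). At the order-1 pole a set g(v) = (v - a)*f(v) = [27*v/4 + 1/30] / (v - a').
Simple pole: residue = g(a) at a = -2 + sqrt(3), which is 27/8 - (101/45)*sqrt(3).
List the singular points by increasing real part (a conjugate pair: the negative imaginary part first).


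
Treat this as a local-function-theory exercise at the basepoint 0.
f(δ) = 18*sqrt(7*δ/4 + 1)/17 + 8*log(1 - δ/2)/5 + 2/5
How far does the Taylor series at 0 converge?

The radius of convergence is 4/7.

Branch term (18/17)*sqrt(1 - δ/(-4/7)): its argument vanishes at δ = -4/7, a square-root branch point, modulus 4/7.
Branch term (8/5)*log(1 - δ/(2)): its argument vanishes at δ = 2, a logarithmic branch point, modulus 2.
The radius of convergence is the smallest modulus among the singular points: 4/7.


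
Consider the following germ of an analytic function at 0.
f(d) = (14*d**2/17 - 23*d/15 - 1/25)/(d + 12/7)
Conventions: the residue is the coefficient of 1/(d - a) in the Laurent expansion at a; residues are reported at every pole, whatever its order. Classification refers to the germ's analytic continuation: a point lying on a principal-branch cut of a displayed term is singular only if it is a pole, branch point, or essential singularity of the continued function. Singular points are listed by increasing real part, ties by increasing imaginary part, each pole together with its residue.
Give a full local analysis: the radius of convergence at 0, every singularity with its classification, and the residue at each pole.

Denominator factor (d + 12/7): pole of order 1 at -12/7, modulus 12/7.
The radius of convergence is the smallest modulus among the singular points: 12/7.
At the order-1 pole -12/7 set g(d) = (d - (-12/7))*f(d) = 14*d**2/17 - 23*d/15 - 1/25.
Simple pole: residue = g(a) at a = -12/7, which is 14901/2975.

Radius of convergence at 0: 12/7.
At -12/7: a pole of order 1; residue 14901/2975.


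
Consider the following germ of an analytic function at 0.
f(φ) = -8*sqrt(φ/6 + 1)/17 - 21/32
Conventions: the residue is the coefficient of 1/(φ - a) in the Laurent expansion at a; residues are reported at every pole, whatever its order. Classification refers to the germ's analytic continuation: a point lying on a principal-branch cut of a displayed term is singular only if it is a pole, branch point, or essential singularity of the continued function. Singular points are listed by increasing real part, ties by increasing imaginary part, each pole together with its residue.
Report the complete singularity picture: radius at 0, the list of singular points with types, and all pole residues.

Radius of convergence at 0: 6.
At -6: an algebraic (square-root) branch point.

Branch term (-8/17)*sqrt(1 - φ/(-6)): its argument vanishes at φ = -6, a square-root branch point, modulus 6.
The radius of convergence is the smallest modulus among the singular points: 6.


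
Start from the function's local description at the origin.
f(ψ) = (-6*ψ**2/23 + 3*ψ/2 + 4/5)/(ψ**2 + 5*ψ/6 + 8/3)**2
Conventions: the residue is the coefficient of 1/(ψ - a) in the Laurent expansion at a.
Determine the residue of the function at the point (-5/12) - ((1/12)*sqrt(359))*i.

The residue is -((25866/14821315)*sqrt(359))*i.

The factor ψ**2 + 5*ψ/6 + 8/3 splits as (ψ - a)(ψ - a') with a = (-5/12) - ((1/12)*sqrt(359))*i, a' = (-5/12) + ((1/12)*sqrt(359))*i. At the order-2 pole a set g(ψ) = (ψ - a)^2*f(ψ) = [-6*ψ**2/23 + 3*ψ/2 + 4/5] / (ψ - a')^2.
Order-2 pole: residue = g'(a); g'((-5/12) - ((1/12)*sqrt(359))*i) = -((25866/14821315)*sqrt(359))*i, so the residue is -((25866/14821315)*sqrt(359))*i.


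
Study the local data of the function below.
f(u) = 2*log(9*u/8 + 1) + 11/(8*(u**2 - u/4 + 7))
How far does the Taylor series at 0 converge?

Denominator factor (u**2 - u/4 + 7): discriminant -447/16, complex-conjugate roots (1/8) + ((1/8)*sqrt(447))*i and (1/8) - ((1/8)*sqrt(447))*i; poles of order 1, moduli sqrt(7) and sqrt(7).
Branch term (2)*log(1 - u/(-8/9)): its argument vanishes at u = -8/9, a logarithmic branch point, modulus 8/9.
The radius of convergence is the smallest modulus among the singular points: 8/9.

The radius of convergence is 8/9.


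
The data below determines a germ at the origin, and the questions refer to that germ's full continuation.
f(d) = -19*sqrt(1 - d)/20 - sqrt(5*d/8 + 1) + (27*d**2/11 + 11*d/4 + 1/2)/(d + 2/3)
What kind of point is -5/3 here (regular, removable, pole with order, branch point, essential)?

Denominator factors: d + 2/3 = -1 at d = -5/3 — none vanishes.
Branch term sqrt(1 - d/(1)): argument at -5/3 is 8/3, nonzero, so -5/3 is not its branch point (a point on a principal cut is still regular for the continued germ).
Branch term sqrt(1 - d/(-8/5)): argument at -5/3 is -1/24, nonzero, so -5/3 is not its branch point (a point on a principal cut is still regular for the continued germ).
So the germ continues analytically to -5/3.

The point is a regular point.


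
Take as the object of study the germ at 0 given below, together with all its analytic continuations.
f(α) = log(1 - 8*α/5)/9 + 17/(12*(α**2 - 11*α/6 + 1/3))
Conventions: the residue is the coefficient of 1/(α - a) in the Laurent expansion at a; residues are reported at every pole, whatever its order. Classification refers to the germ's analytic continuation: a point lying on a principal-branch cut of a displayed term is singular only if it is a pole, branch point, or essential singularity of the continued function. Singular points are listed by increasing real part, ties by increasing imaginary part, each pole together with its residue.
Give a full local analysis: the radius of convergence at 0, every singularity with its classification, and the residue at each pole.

Radius of convergence at 0: 11/12 - (1/12)*sqrt(73).
At 11/12 - (1/12)*sqrt(73): a pole of order 1; residue -(17/146)*sqrt(73).
At 5/8: a logarithmic branch point.
At 11/12 + (1/12)*sqrt(73): a pole of order 1; residue (17/146)*sqrt(73).

Denominator factor (α**2 - 11*α/6 + 1/3): discriminant 73/36, real irrational roots 11/12 + (1/12)*sqrt(73) and 11/12 - (1/12)*sqrt(73); poles of order 1, moduli 11/12 + (1/12)*sqrt(73) and 11/12 - (1/12)*sqrt(73).
Branch term (1/9)*log(1 - α/(5/8)): its argument vanishes at α = 5/8, a logarithmic branch point, modulus 5/8.
The radius of convergence is the smallest modulus among the singular points: 11/12 - (1/12)*sqrt(73).
The branch term is analytic at 11/12 - (1/12)*sqrt(73) and contributes nothing to the residue; only the rational part matters.
The factor α**2 - 11*α/6 + 1/3 splits as (α - a)(α - a') with a = 11/12 - (1/12)*sqrt(73), a' = 11/12 + (1/12)*sqrt(73). At the order-1 pole a set g(α) = (α - a)*(rational part) = [17/12] / (α - a').
Simple pole: residue = g(a) at a = 11/12 - (1/12)*sqrt(73), which is -(17/146)*sqrt(73).
The branch term is analytic at 11/12 + (1/12)*sqrt(73) and contributes nothing to the residue; only the rational part matters.
The factor α**2 - 11*α/6 + 1/3 splits as (α - a)(α - a') with a = 11/12 + (1/12)*sqrt(73), a' = 11/12 - (1/12)*sqrt(73). At the order-1 pole a set g(α) = (α - a)*(rational part) = [17/12] / (α - a').
Simple pole: residue = g(a) at a = 11/12 + (1/12)*sqrt(73), which is (17/146)*sqrt(73).
List the singular points by increasing real part (a conjugate pair: the negative imaginary part first).


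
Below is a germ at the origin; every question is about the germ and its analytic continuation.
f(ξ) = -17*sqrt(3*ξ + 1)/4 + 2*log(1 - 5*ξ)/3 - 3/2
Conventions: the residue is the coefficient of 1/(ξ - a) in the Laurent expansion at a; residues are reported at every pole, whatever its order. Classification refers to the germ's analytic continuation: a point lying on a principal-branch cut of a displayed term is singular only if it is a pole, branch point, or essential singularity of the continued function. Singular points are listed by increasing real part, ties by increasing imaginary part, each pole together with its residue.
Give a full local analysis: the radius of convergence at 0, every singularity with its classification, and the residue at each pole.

Radius of convergence at 0: 1/5.
At -1/3: an algebraic (square-root) branch point.
At 1/5: a logarithmic branch point.

Branch term (-17/4)*sqrt(1 - ξ/(-1/3)): its argument vanishes at ξ = -1/3, a square-root branch point, modulus 1/3.
Branch term (2/3)*log(1 - ξ/(1/5)): its argument vanishes at ξ = 1/5, a logarithmic branch point, modulus 1/5.
The radius of convergence is the smallest modulus among the singular points: 1/5.
List the singular points by increasing real part (a conjugate pair: the negative imaginary part first).
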